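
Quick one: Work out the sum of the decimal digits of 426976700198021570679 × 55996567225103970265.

426976700198021570679 × 55996567225103970265 = 23909229496191578575195126250954211859935
Sum of its 41 digits: 195.

195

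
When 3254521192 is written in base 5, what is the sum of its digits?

3254521192 in base 5 is 23131124134232.
Digit sum: 2+3+1+3+1+1+2+4+1+3+4+2+3+2 = 32.

32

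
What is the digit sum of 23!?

99

23! = 25852016738884976640000
Sum of its 23 digits: 99.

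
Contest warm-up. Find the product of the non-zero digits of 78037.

1176

7×8×3×7 = 1176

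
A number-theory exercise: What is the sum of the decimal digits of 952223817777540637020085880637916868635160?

9+5+2+2+2+3+8+1+7+7+7+7+5+4+0+6+3+7+0+2+0+0+8+5+8+8+0+6+3+7+9+1+6+8+6+8+6+3+5+1+6+0 = 191

191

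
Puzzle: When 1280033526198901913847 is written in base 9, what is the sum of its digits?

1280033526198901913847 in base 9 is 12625152531083321371730.
Digit sum: 1+2+6+2+5+1+5+2+5+3+1+0+8+3+3+2+1+3+7+1+7+3+0 = 71.

71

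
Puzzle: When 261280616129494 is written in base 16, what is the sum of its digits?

261280616129494 in base 16 is EDA2224FA3D6.
Digit sum: 14+13+10+2+2+2+4+15+10+3+13+6 = 94.

94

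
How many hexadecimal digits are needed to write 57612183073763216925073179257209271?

29

57612183073763216925073179257209271 in base 16 is B187FFB7578FE5123BE03451E01B7, which has 29 digits.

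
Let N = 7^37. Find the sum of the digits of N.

7^37 = 18562115921017574302453163671207
Sum of its 32 digits: 115.

115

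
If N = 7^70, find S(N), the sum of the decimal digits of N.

259

7^70 = 143503601609868434285603076356671071740077383739246066639249
Sum of its 60 digits: 259.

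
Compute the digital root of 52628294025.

5+2+6+2+8+2+9+4+0+2+5 = 45
4+5 = 9

9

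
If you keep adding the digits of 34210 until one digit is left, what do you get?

1

3+4+2+1+0 = 10
1+0 = 1
(Equivalently, 34210 mod 9 = 1.)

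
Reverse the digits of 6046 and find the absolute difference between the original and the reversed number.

Reverse of 6046 is 6406.
|6046 − 6406| = 360

360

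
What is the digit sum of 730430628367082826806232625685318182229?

164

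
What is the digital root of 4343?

4+3+4+3 = 14
1+4 = 5

5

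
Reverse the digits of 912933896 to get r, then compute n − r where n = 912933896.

214594677

Reverse of 912933896 is 698339219.
912933896 − 698339219 = 214594677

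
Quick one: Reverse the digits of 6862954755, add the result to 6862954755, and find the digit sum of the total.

Reversal of 6862954755 is 5574592686; 6862954755 + 5574592686 = 12437547441.
Digit sum of 12437547441: 1+2+4+3+7+5+4+7+4+4+1 = 42.

42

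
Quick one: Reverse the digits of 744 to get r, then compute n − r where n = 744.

Reverse of 744 is 447.
744 − 447 = 297

297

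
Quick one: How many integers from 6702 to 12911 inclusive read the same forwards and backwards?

The integers in [6702, 12911] that read the same forwards and backwards: 6776, 6886, 6996, 7007, 7117, 7227, …, 12721, 12821.
62 qualify.

62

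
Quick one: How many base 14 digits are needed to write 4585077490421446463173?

4585077490421446463173 in base 14 is AA5319D44B1D0784101, which has 19 digits.

19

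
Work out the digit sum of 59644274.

5+9+6+4+4+2+7+4 = 41

41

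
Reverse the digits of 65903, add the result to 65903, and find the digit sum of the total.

37

Reversal of 65903 is 30956; 65903 + 30956 = 96859.
Digit sum of 96859: 9+6+8+5+9 = 37.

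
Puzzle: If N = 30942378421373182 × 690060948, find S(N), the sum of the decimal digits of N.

114

30942378421373182 × 690060948 = 21352126986827521432696536
Sum of its 26 digits: 114.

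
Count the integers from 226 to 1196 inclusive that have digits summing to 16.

71

The integers in [226, 1196] that have digits summing to 16: 259, 268, 277, 286, 295, 349, …, 1186, 1195.
71 qualify.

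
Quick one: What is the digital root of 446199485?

4+4+6+1+9+9+4+8+5 = 50
5+0 = 5

5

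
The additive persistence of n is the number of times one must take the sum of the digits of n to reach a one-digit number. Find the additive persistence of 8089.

8089 → 25 → 7 (2 steps)

2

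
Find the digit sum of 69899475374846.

6+9+8+9+9+4+7+5+3+7+4+8+4+6 = 89

89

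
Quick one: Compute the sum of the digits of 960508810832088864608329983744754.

9+6+0+5+0+8+8+1+0+8+3+2+0+8+8+8+6+4+6+0+8+3+2+9+9+8+3+7+4+4+7+5+4 = 163

163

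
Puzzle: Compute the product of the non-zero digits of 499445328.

1244160

4×9×9×4×4×5×3×2×8 = 1244160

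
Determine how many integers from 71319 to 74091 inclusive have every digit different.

955

The integers in [71319, 74091] that have every digit different: 71320, 71324, 71325, 71326, 71328, 71329, …, 74089, 74091.
955 qualify.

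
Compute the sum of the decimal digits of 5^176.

583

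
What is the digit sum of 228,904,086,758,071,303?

73

2+2+8+9+0+4+0+8+6+7+5+8+0+7+1+3+0+3 = 73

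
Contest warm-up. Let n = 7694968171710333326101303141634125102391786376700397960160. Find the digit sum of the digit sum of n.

6

First digit sum: 222.
2+2+2 = 6.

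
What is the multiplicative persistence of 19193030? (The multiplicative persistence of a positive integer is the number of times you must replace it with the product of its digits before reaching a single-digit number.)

19193030 → 0 (1 step)

1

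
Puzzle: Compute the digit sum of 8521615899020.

8+5+2+1+6+1+5+8+9+9+0+2+0 = 56

56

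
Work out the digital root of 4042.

4+0+4+2 = 10
1+0 = 1
(Equivalently, 4042 mod 9 = 1.)

1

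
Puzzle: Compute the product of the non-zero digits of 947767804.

2370816

9×4×7×7×6×7×8×4 = 2370816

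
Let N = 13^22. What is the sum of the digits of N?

121

13^22 = 3211838877954855105157369
Sum of its 25 digits: 121.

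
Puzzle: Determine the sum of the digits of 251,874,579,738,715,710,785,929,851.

141

2+5+1+8+7+4+5+7+9+7+3+8+7+1+5+7+1+0+7+8+5+9+2+9+8+5+1 = 141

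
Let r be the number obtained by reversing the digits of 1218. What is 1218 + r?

Reverse of 1218 is 8121.
1218 + 8121 = 9339

9339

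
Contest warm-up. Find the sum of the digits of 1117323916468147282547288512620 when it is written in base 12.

150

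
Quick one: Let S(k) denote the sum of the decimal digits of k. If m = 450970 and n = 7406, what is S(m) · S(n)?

425

S(450970) = 4+5+0+9+7+0 = 25.
S(7406) = 7+4+0+6 = 17.
25 · 17 = 425.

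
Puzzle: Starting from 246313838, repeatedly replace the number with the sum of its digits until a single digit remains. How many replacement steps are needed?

3

246313838 → 38 → 11 → 2 (3 steps)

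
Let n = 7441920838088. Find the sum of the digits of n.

62

7+4+4+1+9+2+0+8+3+8+0+8+8 = 62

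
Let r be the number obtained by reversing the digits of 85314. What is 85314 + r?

Reverse of 85314 is 41358.
85314 + 41358 = 126672

126672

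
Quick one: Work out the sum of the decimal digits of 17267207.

1+7+2+6+7+2+0+7 = 32

32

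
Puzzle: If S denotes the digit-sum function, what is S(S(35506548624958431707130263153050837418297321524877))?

11

First digit sum: 209.
2+0+9 = 11.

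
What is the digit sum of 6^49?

162

6^49 = 134713546244127343440523266742756048896
Sum of its 39 digits: 162.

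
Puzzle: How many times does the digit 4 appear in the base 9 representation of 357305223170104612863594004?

5

357305223170104612863594004 in base 9 is 6126347247163374834743177581.
The digit 4 appears 5 times.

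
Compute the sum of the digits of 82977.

8+2+9+7+7 = 33

33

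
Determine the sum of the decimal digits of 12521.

11

1+2+5+2+1 = 11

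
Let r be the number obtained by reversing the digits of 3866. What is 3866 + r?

10549

Reverse of 3866 is 6683.
3866 + 6683 = 10549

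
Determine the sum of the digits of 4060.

10

4+0+6+0 = 10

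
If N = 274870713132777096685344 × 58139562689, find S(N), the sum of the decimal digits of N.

150

274870713132777096685344 × 58139562689 = 15980863057553229593400971595530016
Sum of its 35 digits: 150.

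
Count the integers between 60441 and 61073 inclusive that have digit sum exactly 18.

40

The integers in [60441, 61073] that have digit sum exactly 18: 60444, 60453, 60462, 60471, 60480, 60507, …, 61056, 61065.
40 qualify.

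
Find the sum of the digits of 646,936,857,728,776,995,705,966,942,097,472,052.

198

6+4+6+9+3+6+8+5+7+7+2+8+7+7+6+9+9+5+7+0+5+9+6+6+9+4+2+0+9+7+4+7+2+0+5+2 = 198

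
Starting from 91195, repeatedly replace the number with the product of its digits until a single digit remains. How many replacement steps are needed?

2

91195 → 405 → 0 (2 steps)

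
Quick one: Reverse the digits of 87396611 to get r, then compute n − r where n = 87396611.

Reverse of 87396611 is 11669378.
87396611 − 11669378 = 75727233

75727233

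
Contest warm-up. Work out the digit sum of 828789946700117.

8+2+8+7+8+9+9+4+6+7+0+0+1+1+7 = 77

77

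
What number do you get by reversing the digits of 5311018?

Reversing 5311018 gives 8101135.

8101135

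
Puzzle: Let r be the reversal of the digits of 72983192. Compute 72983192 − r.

43844265

Reverse of 72983192 is 29138927.
72983192 − 29138927 = 43844265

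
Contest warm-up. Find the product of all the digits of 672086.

0

6×7×2×0×8×6 = 0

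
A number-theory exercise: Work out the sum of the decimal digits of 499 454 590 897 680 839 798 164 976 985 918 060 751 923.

237

4+9+9+4+5+4+5+9+0+8+9+7+6+8+0+8+3+9+7+9+8+1+6+4+9+7+6+9+8+5+9+1+8+0+6+0+7+5+1+9+2+3 = 237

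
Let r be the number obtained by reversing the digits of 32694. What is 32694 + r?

82317

Reverse of 32694 is 49623.
32694 + 49623 = 82317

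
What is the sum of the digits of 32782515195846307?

3+2+7+8+2+5+1+5+1+9+5+8+4+6+3+0+7 = 76

76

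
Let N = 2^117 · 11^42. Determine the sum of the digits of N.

350

2^117 · 11^42 = 9099180272402576915511326114247017251061237456436607278597563674399659379392512
Sum of its 79 digits: 350.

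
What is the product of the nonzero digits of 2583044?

2×5×8×3×4×4 = 3840

3840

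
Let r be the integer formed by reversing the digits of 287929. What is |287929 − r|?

641853

Reverse of 287929 is 929782.
|287929 − 929782| = 641853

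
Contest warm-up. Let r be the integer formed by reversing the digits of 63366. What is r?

66336

Reversing 63366 gives 66336.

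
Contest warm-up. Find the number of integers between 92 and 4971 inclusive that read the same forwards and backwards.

130

The integers in [92, 4971] that read the same forwards and backwards: 99, 101, 111, 121, 131, 141, …, 4774, 4884.
130 qualify.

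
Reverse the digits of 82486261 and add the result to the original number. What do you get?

Reverse of 82486261 is 16268428.
82486261 + 16268428 = 98754689

98754689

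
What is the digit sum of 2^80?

2^80 = 1208925819614629174706176
Sum of its 25 digits: 112.

112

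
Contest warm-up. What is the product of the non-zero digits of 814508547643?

12902400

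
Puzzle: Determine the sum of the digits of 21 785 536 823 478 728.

86

2+1+7+8+5+5+3+6+8+2+3+4+7+8+7+2+8 = 86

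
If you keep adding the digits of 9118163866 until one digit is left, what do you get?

4

9+1+1+8+1+6+3+8+6+6 = 49
4+9 = 13
1+3 = 4
(Equivalently, 9118163866 mod 9 = 4.)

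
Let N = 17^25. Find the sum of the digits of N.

17^25 = 5770627412348402378939569991057
Sum of its 31 digits: 152.

152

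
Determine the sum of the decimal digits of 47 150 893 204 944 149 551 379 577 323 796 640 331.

170

4+7+1+5+0+8+9+3+2+0+4+9+4+4+1+4+9+5+5+1+3+7+9+5+7+7+3+2+3+7+9+6+6+4+0+3+3+1 = 170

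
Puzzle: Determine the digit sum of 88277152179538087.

8+8+2+7+7+1+5+2+1+7+9+5+3+8+0+8+7 = 88

88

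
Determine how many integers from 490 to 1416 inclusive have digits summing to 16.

67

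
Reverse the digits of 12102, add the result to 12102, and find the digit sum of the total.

Reversal of 12102 is 20121; 12102 + 20121 = 32223.
Digit sum of 32223: 3+2+2+2+3 = 12.

12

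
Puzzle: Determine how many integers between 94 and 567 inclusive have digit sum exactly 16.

The integers in [94, 567] that have digit sum exactly 16: 97, 169, 178, 187, 196, 259, …, 556, 565.
28 qualify.

28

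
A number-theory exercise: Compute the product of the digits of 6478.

6×4×7×8 = 1344

1344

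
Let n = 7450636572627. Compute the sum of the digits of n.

7+4+5+0+6+3+6+5+7+2+6+2+7 = 60

60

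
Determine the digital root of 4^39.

The digital root of n equals n mod 9 (or 9 when 9 | n), so we need 4^39 mod 9.
4^39 ≡ 1 (mod 9), so the digital root is 1.

1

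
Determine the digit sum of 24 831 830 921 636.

56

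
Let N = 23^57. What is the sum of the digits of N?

305

23^57 = 415419284132315712417280030850401847268465234537470378097327641202361494857303
Sum of its 78 digits: 305.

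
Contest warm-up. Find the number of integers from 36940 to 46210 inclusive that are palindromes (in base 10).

The integers in [36940, 46210] that are palindromes (in base 10): 36963, 37073, 37173, 37273, 37373, 37473, …, 46064, 46164.
93 qualify.

93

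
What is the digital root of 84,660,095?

2

8+4+6+6+0+0+9+5 = 38
3+8 = 11
1+1 = 2
(Equivalently, 84,660,095 mod 9 = 2.)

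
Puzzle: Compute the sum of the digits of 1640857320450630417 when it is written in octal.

1640857320450630417 in base 8 is 133053760502043621421.
Digit sum: 1+3+3+0+5+3+7+6+0+5+0+2+0+4+3+6+2+1+4+2+1 = 58.

58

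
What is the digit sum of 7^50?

7^50 = 1798465042647412146620280340569649349251249
Sum of its 43 digits: 184.

184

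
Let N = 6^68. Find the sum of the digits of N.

207

6^68 = 82089011515213367907186323883068205046425814529212416
Sum of its 53 digits: 207.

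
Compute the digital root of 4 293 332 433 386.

4+2+9+3+3+3+2+4+3+3+3+8+6 = 53
5+3 = 8

8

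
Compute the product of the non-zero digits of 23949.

1944

2×3×9×4×9 = 1944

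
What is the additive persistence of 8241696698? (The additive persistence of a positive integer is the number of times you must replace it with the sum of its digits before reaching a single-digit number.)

8241696698 → 59 → 14 → 5 (3 steps)

3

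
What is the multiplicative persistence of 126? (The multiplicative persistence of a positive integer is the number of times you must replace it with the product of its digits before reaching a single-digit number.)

126 → 12 → 2 (2 steps)

2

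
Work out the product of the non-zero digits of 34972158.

60480

3×4×9×7×2×1×5×8 = 60480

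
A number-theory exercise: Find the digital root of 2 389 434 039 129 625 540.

2+3+8+9+4+3+4+0+3+9+1+2+9+6+2+5+5+4+0 = 79
7+9 = 16
1+6 = 7
(Equivalently, 2 389 434 039 129 625 540 mod 9 = 7.)

7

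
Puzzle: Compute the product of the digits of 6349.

6×3×4×9 = 648

648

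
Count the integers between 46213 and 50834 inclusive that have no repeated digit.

1520

The integers in [46213, 50834] that have no repeated digit: 46213, 46215, 46217, 46218, 46219, 46230, …, 50832, 50834.
1520 qualify.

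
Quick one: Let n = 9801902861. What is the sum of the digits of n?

9+8+0+1+9+0+2+8+6+1 = 44

44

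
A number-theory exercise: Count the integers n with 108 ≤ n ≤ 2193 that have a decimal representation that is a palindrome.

101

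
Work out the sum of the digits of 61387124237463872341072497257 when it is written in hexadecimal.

61387124237463872341072497257 in base 16 is C65A3D310B77AB5736D54A69.
Digit sum: 12+6+5+10+3+13+3+1+0+11+7+7+10+11+5+7+3+6+13+5+4+10+6+9 = 167.

167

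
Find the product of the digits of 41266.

4×1×2×6×6 = 288

288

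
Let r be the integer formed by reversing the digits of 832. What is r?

238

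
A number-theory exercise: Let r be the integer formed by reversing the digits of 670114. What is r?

Reversing 670114 gives 411076.

411076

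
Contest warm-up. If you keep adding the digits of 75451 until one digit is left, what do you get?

4

7+5+4+5+1 = 22
2+2 = 4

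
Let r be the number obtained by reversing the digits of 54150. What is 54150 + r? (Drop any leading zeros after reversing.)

Reverse of 54150 is 5145.
54150 + 5145 = 59295

59295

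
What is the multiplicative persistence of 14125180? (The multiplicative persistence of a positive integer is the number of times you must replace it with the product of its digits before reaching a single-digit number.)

14125180 → 0 (1 step)

1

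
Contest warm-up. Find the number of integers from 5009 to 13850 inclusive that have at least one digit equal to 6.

3134

The integers in [5009, 13850] that have at least one digit equal to 6: 5016, 5026, 5036, 5046, 5056, 5060, …, 13836, 13846.
3134 qualify.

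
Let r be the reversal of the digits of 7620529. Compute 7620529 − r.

Reverse of 7620529 is 9250267.
7620529 − 9250267 = -1629738

-1629738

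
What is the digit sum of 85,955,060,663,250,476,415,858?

8+5+9+5+5+0+6+0+6+6+3+2+5+0+4+7+6+4+1+5+8+5+8 = 108

108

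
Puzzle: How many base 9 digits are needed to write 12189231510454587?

17

12189231510454587 in base 9 is 65173434084574473, which has 17 digits.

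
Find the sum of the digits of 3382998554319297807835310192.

134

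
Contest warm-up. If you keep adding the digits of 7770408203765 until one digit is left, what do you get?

7+7+7+0+4+0+8+2+0+3+7+6+5 = 56
5+6 = 11
1+1 = 2
(Equivalently, 7770408203765 mod 9 = 2.)

2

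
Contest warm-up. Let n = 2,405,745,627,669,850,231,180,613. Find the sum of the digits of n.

2+4+0+5+7+4+5+6+2+7+6+6+9+8+5+0+2+3+1+1+8+0+6+1+3 = 101

101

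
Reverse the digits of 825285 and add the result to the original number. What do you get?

1407813

Reverse of 825285 is 582528.
825285 + 582528 = 1407813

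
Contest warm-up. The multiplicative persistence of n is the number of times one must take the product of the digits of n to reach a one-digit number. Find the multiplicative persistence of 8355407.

1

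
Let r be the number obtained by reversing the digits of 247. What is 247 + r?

989

Reverse of 247 is 742.
247 + 742 = 989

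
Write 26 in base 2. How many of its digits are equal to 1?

26 in base 2 is 11010.
The digit 1 appears 3 times.

3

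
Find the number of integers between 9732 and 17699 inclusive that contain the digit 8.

2165

The integers in [9732, 17699] that contain the digit 8: 9738, 9748, 9758, 9768, 9778, 9780, …, 17689, 17698.
2165 qualify.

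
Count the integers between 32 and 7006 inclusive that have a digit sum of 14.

455

The integers in [32, 7006] that have a digit sum of 14: 59, 68, 77, 86, 95, 149, …, 6710, 6800.
455 qualify.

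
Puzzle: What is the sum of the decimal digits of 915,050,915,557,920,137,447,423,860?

112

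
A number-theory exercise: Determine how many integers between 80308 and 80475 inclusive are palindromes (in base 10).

The integers in [80308, 80475] that are palindromes (in base 10): 80308, 80408.
2 qualify.

2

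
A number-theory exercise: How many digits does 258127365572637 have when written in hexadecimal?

258127365572637 in base 16 is EAC3F5EE881D, which has 12 digits.

12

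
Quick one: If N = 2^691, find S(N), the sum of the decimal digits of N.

875

2^691 = 10273702932711667006330058365000251299903007427389011444332579888806117488861485980690754953667164943802701111047223081470741078613640241920171513223929454785068796232672743355843093277117817807170494632296448
Sum of its 209 digits: 875.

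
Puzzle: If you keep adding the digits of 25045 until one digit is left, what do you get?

7

2+5+0+4+5 = 16
1+6 = 7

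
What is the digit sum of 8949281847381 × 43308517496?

8949281847381 × 43308517496 = 387580129463935240277976
Sum of its 24 digits: 117.

117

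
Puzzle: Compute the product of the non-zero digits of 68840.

1536

6×8×8×4 = 1536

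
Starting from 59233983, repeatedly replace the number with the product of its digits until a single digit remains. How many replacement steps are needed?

59233983 → 174960 → 0 (2 steps)

2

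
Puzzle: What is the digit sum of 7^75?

262

7^75 = 2411865032257058775038130904326570702735480588505508642005857943
Sum of its 64 digits: 262.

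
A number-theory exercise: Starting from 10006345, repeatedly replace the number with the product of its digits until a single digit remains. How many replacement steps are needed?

1

10006345 → 0 (1 step)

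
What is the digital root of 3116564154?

9

3+1+1+6+5+6+4+1+5+4 = 36
3+6 = 9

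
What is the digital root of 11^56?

The digital root of n equals n mod 9 (or 9 when 9 | n), so we need 11^56 mod 9.
11^56 ≡ 4 (mod 9), so the digital root is 4.

4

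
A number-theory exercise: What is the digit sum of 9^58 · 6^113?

9^58 · 6^113 = 189302714183023064590564055973378037198457774351787324412668750019156166242946678086861682076483442455745857492264247422595746363427353092161536
Sum of its 144 digits: 648.

648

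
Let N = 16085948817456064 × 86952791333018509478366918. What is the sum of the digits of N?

194

16085948817456064 × 86952791333018509478366918 = 1398718150917872983409141365200777936090752
Sum of its 43 digits: 194.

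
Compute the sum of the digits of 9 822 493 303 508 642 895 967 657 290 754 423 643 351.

9+8+2+2+4+9+3+3+0+3+5+0+8+6+4+2+8+9+5+9+6+7+6+5+7+2+9+0+7+5+4+4+2+3+6+4+3+3+5+1 = 188

188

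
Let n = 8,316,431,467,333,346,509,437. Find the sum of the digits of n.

8+3+1+6+4+3+1+4+6+7+3+3+3+3+4+6+5+0+9+4+3+7 = 93

93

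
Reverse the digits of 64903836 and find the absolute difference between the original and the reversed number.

1072890

Reverse of 64903836 is 63830946.
|64903836 − 63830946| = 1072890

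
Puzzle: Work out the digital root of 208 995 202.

2+0+8+9+9+5+2+0+2 = 37
3+7 = 10
1+0 = 1
(Equivalently, 208 995 202 mod 9 = 1.)

1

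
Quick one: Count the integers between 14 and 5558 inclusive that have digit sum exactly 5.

55

The integers in [14, 5558] that have digit sum exactly 5: 14, 23, 32, 41, 50, 104, …, 4100, 5000.
55 qualify.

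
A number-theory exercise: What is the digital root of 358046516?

2

3+5+8+0+4+6+5+1+6 = 38
3+8 = 11
1+1 = 2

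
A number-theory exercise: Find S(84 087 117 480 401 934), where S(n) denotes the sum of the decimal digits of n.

8+4+0+8+7+1+1+7+4+8+0+4+0+1+9+3+4 = 69

69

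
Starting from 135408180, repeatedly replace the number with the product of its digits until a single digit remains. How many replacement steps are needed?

135408180 → 0 (1 step)

1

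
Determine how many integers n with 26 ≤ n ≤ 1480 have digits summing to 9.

88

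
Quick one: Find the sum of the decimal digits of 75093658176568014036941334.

114

7+5+0+9+3+6+5+8+1+7+6+5+6+8+0+1+4+0+3+6+9+4+1+3+3+4 = 114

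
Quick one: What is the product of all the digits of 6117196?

6×1×1×7×1×9×6 = 2268

2268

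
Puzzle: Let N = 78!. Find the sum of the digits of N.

78! = 11324281178206297831457521158732046228731749579488251990048962825668835325234200766245086213177344000000000000000000
Sum of its 116 digits: 423.

423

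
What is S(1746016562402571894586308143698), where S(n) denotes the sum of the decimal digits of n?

139

1+7+4+6+0+1+6+5+6+2+4+0+2+5+7+1+8+9+4+5+8+6+3+0+8+1+4+3+6+9+8 = 139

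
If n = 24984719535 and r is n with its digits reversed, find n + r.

Reverse of 24984719535 is 53591748942.
24984719535 + 53591748942 = 78576468477

78576468477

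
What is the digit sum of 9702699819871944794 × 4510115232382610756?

9702699819871944794 × 4510115232382610756 = 43760294252840471818204770828822604264
Sum of its 38 digits: 157.

157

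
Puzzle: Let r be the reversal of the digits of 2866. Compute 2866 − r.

Reverse of 2866 is 6682.
2866 − 6682 = -3816

-3816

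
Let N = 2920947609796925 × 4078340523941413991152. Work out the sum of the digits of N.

2920947609796925 × 4078340523941413991152 = 11912619005344611975576592900466807600
Sum of its 38 digits: 155.

155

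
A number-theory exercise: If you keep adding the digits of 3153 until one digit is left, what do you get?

3+1+5+3 = 12
1+2 = 3
(Equivalently, 3153 mod 9 = 3.)

3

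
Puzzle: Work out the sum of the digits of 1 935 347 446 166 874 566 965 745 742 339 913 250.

1+9+3+5+3+4+7+4+4+6+1+6+6+8+7+4+5+6+6+9+6+5+7+4+5+7+4+2+3+3+9+9+1+3+2+5+0 = 179

179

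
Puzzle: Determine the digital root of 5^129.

8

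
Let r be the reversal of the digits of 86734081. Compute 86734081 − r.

Reverse of 86734081 is 18043768.
86734081 − 18043768 = 68690313

68690313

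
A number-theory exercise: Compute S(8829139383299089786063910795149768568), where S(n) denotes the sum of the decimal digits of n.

206

8+8+2+9+1+3+9+3+8+3+2+9+9+0+8+9+7+8+6+0+6+3+9+1+0+7+9+5+1+4+9+7+6+8+5+6+8 = 206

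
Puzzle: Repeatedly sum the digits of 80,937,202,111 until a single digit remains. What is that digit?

8+0+9+3+7+2+0+2+1+1+1 = 34
3+4 = 7

7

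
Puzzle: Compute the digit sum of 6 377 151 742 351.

6+3+7+7+1+5+1+7+4+2+3+5+1 = 52

52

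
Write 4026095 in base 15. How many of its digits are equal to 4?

1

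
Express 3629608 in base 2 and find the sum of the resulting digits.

3629608 in base 2 is 1101110110001000101000.
Digit sum: 1+1+0+1+1+1+0+1+1+0+0+0+1+0+0+0+1+0+1+0+0+0 = 10.

10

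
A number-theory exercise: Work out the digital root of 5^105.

The digital root of n equals n mod 9 (or 9 when 9 | n), so we need 5^105 mod 9.
5^105 ≡ 8 (mod 9), so the digital root is 8.

8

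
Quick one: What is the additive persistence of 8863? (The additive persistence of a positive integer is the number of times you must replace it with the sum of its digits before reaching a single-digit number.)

2

8863 → 25 → 7 (2 steps)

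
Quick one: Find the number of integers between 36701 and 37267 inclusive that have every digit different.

The integers in [36701, 37267] that have every digit different: 36701, 36702, 36704, 36705, 36708, 36709, …, 37264, 37265.
238 qualify.

238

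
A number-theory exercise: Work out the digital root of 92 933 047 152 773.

9+2+9+3+3+0+4+7+1+5+2+7+7+3 = 62
6+2 = 8

8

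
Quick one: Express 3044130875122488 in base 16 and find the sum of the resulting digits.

3044130875122488 in base 16 is AD09EF3762338.
Digit sum: 10+13+0+9+14+15+3+7+6+2+3+3+8 = 93.

93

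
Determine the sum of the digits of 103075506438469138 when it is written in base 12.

90

103075506438469138 in base 12 is 683472B84767106A.
Digit sum: 6+8+3+4+7+2+11+8+4+7+6+7+1+0+6+10 = 90.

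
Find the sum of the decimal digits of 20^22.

25

20^22 = 41943040000000000000000000000
Sum of its 29 digits: 25.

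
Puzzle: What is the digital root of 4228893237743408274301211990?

4+2+2+8+8+9+3+2+3+7+7+4+3+4+0+8+2+7+4+3+0+1+2+1+1+9+9+0 = 113
1+1+3 = 5

5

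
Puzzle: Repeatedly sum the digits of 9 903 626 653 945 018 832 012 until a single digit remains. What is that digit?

2

9+9+0+3+6+2+6+6+5+3+9+4+5+0+1+8+8+3+2+0+1+2 = 92
9+2 = 11
1+1 = 2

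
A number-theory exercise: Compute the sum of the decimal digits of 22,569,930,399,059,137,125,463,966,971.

2+2+5+6+9+9+3+0+3+9+9+0+5+9+1+3+7+1+2+5+4+6+3+9+6+6+9+7+1 = 141

141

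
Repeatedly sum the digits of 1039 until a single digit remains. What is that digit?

4

1+0+3+9 = 13
1+3 = 4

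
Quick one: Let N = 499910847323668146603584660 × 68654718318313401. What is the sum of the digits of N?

165

499910847323668146603584660 × 68654718318313401 = 34321238407275813339040318162179511916028660
Sum of its 44 digits: 165.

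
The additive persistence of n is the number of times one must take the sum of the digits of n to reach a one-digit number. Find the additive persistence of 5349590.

2

5349590 → 35 → 8 (2 steps)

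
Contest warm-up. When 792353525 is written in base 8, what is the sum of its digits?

47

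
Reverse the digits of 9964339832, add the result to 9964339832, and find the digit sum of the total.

40

Reversal of 9964339832 is 2389334699; 9964339832 + 2389334699 = 12353674531.
Digit sum of 12353674531: 1+2+3+5+3+6+7+4+5+3+1 = 40.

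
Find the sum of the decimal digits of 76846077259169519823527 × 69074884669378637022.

201

76846077259169519823527 × 69074884669378637022 = 5308133923971294974376030626986713228816594
Sum of its 43 digits: 201.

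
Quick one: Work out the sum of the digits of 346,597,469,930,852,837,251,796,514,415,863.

165

3+4+6+5+9+7+4+6+9+9+3+0+8+5+2+8+3+7+2+5+1+7+9+6+5+1+4+4+1+5+8+6+3 = 165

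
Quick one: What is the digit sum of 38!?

108

38! = 523022617466601111760007224100074291200000000
Sum of its 45 digits: 108.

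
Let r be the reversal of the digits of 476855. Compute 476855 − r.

Reverse of 476855 is 558674.
476855 − 558674 = -81819

-81819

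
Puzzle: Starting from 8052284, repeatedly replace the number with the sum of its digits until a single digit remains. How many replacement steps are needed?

8052284 → 29 → 11 → 2 (3 steps)

3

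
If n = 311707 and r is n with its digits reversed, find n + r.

1018820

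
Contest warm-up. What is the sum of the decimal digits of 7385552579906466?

87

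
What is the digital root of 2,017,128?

2+0+1+7+1+2+8 = 21
2+1 = 3

3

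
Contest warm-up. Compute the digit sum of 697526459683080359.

6+9+7+5+2+6+4+5+9+6+8+3+0+8+0+3+5+9 = 95

95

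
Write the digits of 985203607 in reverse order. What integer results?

706302589

Reversing 985203607 gives 706302589.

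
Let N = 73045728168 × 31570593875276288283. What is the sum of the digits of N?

126

73045728168 × 31570593875276288283 = 2306097018315757449816021455544
Sum of its 31 digits: 126.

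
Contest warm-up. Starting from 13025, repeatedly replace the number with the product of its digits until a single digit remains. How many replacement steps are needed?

1

13025 → 0 (1 step)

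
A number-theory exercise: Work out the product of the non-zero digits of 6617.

6×6×1×7 = 252

252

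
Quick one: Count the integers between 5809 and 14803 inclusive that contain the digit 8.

3163

The integers in [5809, 14803] that contain the digit 8: 5809, 5810, 5811, 5812, 5813, 5814, …, 14802, 14803.
3163 qualify.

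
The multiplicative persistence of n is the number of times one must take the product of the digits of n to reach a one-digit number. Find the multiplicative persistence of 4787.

3

4787 → 1568 → 240 → 0 (3 steps)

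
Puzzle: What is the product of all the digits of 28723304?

2×8×7×2×3×3×0×4 = 0

0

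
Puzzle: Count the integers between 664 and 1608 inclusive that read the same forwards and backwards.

The integers in [664, 1608] that read the same forwards and backwards: 666, 676, 686, 696, 707, 717, …, 1441, 1551.
40 qualify.

40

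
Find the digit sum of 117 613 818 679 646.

1+1+7+6+1+3+8+1+8+6+7+9+6+4+6 = 74

74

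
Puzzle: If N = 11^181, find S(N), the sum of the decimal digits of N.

776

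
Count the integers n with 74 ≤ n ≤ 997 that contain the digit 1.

The integers in [74, 997] that contain the digit 1: 81, 91, 100, 101, 102, 103, …, 981, 991.
254 qualify.

254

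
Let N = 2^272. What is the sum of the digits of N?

2^272 = 7588550360256754183279148073529370729071901715047420004889892225542594864082845696
Sum of its 82 digits: 373.

373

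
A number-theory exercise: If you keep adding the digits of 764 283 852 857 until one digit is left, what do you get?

7+6+4+2+8+3+8+5+2+8+5+7 = 65
6+5 = 11
1+1 = 2

2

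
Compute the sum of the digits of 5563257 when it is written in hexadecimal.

5563257 in base 16 is 54E379.
Digit sum: 5+4+14+3+7+9 = 42.

42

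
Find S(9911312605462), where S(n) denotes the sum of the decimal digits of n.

49

9+9+1+1+3+1+2+6+0+5+4+6+2 = 49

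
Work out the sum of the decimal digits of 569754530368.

5+6+9+7+5+4+5+3+0+3+6+8 = 61

61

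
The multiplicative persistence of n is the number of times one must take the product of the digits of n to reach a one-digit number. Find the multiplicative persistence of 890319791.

1

890319791 → 0 (1 step)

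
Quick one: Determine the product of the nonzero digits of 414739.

4×1×4×7×3×9 = 3024

3024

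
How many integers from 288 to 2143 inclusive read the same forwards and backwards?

83

The integers in [288, 2143] that read the same forwards and backwards: 292, 303, 313, 323, 333, 343, …, 2002, 2112.
83 qualify.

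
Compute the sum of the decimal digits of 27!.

108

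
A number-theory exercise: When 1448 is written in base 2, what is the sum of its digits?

1448 in base 2 is 10110101000.
Digit sum: 1+0+1+1+0+1+0+1+0+0+0 = 5.

5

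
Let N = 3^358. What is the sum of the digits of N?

3^358 = 644776483922340473730326807668756918320750833149124226647511550765929821022906110522825158851433886615262851437641510393102036562272410856648696421098539736780572895577689
Sum of its 171 digits: 756.

756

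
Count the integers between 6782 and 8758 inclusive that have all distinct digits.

1061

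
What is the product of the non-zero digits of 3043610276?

18144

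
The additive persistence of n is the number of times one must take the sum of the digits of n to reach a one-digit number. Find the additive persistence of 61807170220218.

2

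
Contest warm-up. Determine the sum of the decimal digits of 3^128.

3^128 = 11790184577738583171520872861412518665678211592275841109096961
Sum of its 62 digits: 279.

279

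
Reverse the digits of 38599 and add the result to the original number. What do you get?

138182

Reverse of 38599 is 99583.
38599 + 99583 = 138182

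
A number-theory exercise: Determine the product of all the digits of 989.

9×8×9 = 648

648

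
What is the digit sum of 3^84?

162

3^84 = 11972515182562019788602740026717047105681
Sum of its 41 digits: 162.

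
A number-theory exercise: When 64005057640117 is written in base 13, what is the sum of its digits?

73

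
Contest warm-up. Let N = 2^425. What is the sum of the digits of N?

2^425 = 86645927941275464361825443254471365732388658605494267974077486894206915868925800719999200190754361815543475342543861619655442432
Sum of its 128 digits: 608.

608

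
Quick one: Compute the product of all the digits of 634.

72

6×3×4 = 72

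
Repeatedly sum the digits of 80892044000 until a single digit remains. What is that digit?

8+0+8+9+2+0+4+4+0+0+0 = 35
3+5 = 8

8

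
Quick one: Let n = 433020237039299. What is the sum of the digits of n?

56

4+3+3+0+2+0+2+3+7+0+3+9+2+9+9 = 56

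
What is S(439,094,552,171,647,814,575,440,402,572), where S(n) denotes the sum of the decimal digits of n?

4+3+9+0+9+4+5+5+2+1+7+1+6+4+7+8+1+4+5+7+5+4+4+0+4+0+2+5+7+2 = 125

125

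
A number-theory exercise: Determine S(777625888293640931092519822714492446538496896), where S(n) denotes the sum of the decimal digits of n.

232

7+7+7+6+2+5+8+8+8+2+9+3+6+4+0+9+3+1+0+9+2+5+1+9+8+2+2+7+1+4+4+9+2+4+4+6+5+3+8+4+9+6+8+9+6 = 232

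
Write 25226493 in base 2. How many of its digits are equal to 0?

11

25226493 in base 2 is 1100000001110110011111101.
The digit 0 appears 11 times.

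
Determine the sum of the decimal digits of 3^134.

3^134 = 8595044557171427132038716315969726107279416250769088168531684569
Sum of its 64 digits: 297.

297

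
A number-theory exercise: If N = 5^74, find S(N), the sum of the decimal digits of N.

241

5^74 = 5293955920339377119177015629247762262821197509765625
Sum of its 52 digits: 241.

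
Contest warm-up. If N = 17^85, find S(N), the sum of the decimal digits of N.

458

17^85 = 387398841060856728666481830078934303451511026537231722901062889198807651406663242475428593734254127224657
Sum of its 105 digits: 458.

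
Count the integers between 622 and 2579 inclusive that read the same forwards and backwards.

The integers in [622, 2579] that read the same forwards and backwards: 626, 636, 646, 656, 666, 676, …, 2442, 2552.
54 qualify.

54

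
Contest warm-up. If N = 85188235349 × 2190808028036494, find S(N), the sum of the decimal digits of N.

85188235349 × 2190808028036494 = 186631069896851441232826406
Sum of its 27 digits: 119.

119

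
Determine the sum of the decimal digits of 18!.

18! = 6402373705728000
Sum of its 16 digits: 54.

54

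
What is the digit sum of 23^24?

23^24 = 480250763996501976790165756943041
Sum of its 33 digits: 154.

154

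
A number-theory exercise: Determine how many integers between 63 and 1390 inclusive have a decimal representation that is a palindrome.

The integers in [63, 1390] that have a decimal representation that is a palindrome: 66, 77, 88, 99, 101, 111, …, 1221, 1331.
98 qualify.

98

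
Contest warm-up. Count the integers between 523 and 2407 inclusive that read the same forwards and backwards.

62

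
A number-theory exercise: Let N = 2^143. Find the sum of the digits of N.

2^143 = 11150372599265311570767859136324180752990208
Sum of its 44 digits: 185.

185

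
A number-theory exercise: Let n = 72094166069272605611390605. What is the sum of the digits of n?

7+2+0+9+4+1+6+6+0+6+9+2+7+2+6+0+5+6+1+1+3+9+0+6+0+5 = 103

103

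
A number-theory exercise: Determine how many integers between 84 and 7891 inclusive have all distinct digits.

The integers in [84, 7891] that have all distinct digits: 84, 85, 86, 87, 89, 90, …, 7890, 7891.
4129 qualify.

4129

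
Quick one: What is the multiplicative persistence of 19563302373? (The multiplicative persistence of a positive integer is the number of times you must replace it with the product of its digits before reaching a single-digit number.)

19563302373 → 0 (1 step)

1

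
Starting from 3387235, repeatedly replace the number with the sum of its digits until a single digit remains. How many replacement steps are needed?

2

3387235 → 31 → 4 (2 steps)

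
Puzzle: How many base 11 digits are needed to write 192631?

192631 in base 11 is 1217AA, which has 6 digits.

6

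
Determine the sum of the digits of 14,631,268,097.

47

1+4+6+3+1+2+6+8+0+9+7 = 47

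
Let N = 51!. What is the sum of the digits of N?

198

51! = 1551118753287382280224243016469303211063259720016986112000000000000
Sum of its 67 digits: 198.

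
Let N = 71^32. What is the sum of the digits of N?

71^32 = 173887017684702179246328390437079448141248104062408434512641
Sum of its 60 digits: 244.

244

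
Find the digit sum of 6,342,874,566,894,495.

6+3+4+2+8+7+4+5+6+6+8+9+4+4+9+5 = 90

90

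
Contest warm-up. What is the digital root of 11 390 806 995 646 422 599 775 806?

1+1+3+9+0+8+0+6+9+9+5+6+4+6+4+2+2+5+9+9+7+7+5+8+0+6 = 131
1+3+1 = 5

5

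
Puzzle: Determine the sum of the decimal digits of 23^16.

23^16 = 6132610415680998648961
Sum of its 22 digits: 103.

103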